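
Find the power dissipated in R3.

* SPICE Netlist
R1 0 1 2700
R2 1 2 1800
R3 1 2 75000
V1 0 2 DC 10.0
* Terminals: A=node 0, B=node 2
Nodal analysis, taking node 2 as the 0 V reference.
Source V1 fixes V_0 = 10 V.
KCL at each unknown node (sum of currents leaving = 0; resistances in Ω):
  Node 1: (V_1 - 10)/2700 + (V_1 - 0)/1800 + (V_1 - 0)/75000 = 0
Collecting terms: 0.0009393 × V_1 = 0.003704  =>  V_1 = 3.943 V
I_R3 = (V_1 - V_2)/R3 = (3.943 - 0)/75000 = 0.00005258 A
P_R3 = I_R3² × R3 = (0.00005258)² × 75000 = 0.0002073 W

Final answer: 0.0002073 W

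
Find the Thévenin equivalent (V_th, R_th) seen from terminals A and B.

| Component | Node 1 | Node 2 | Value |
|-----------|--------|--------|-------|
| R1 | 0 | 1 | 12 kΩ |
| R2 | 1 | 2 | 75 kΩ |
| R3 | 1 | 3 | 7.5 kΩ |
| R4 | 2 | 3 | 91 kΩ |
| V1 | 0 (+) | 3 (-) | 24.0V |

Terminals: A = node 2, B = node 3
Step 1 — V_th is the open-circuit voltage V_A - V_B (nothing connected across the terminals).
Nodal analysis, taking node 3 as the 0 V reference.
Source V1 fixes V_0 = 24 V.
KCL at each unknown node (sum of currents leaving = 0; resistances in Ω):
  Node 1: (V_1 - 24)/12000 + (V_1 - V_2)/75000 + (V_1 - 0)/7500 = 0
  Node 2: (V_2 - V_1)/75000 + (V_2 - 0)/91000 = 0
Collecting terms (coefficients in siemens):
  0.00023·V_1 - 0.00001333·V_2 = 0.002
  0.00002432·V_2 - 0.00001333·V_1 = 0
Determinant D = (0.00023)(0.00002432) - (-0.00001333)(-0.00001333) = 0.000000005416
V_1 = [(0.002)(0.00002432) - (-0.00001333)(0)]/D = 8.981 V
V_2 = [(0.00023)(0) - (0.002)(-0.00001333)]/D = 4.923 V
V_th = V_2 - V_3 = 4.923 - 0 = 4.923 V
Step 2 — R_th: zero the source — replace V1 by a short circuit (node 3 merges into node 0) — and find the resistance seen between A (node 2) and B (node 0).
Reduce the network between node 2 (A) and node 0 (B) by series/parallel combination:
  Rp1 = R1 ‖ R3 (parallel, both between nodes 0 and 1) = 1/(1/12000 + 1/7500) = 4615 Ω
  Rs1 = R2 + Rp1 (series, joined only at node 1) = 75000 + 4615 = 79620 Ω
  Rp2 = R4 ‖ Rs1 (parallel, both between nodes 0 and 2) = 1/(1/91000 + 1/79620) = 42460 Ω
R_th = 42.46 kΩ

Final answer: V_th = 4.923 V, R_th = 42.46 kΩ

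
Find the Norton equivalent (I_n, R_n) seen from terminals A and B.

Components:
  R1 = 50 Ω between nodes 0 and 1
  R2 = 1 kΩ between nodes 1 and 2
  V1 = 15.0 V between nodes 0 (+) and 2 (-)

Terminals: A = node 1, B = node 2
Find the Thévenin equivalent first; then I_n = V_th/R_th and R_n = R_th.
Step 1 — V_th is the open-circuit voltage V_A - V_B (nothing connected across the terminals).
Nodal analysis, taking node 2 as the 0 V reference.
Source V1 fixes V_0 = 15 V.
KCL at each unknown node (sum of currents leaving = 0; resistances in Ω):
  Node 1: (V_1 - 15)/50 + (V_1 - 0)/1000 = 0
Collecting terms: 0.021 × V_1 = 0.3  =>  V_1 = 14.29 V
V_th = V_1 - V_2 = 14.29 - 0 = 14.29 V
Step 2 — R_th: zero the source — replace V1 by a short circuit (node 2 merges into node 0) — and find the resistance seen between A (node 1) and B (node 0).
Reduce the network between node 1 (A) and node 0 (B) by series/parallel combination:
  Rp1 = R1 ‖ R2 (parallel, both between nodes 0 and 1) = 1/(1/50 + 1/1000) = 47.62 Ω
R_th = 47.62 Ω
I_n = V_th/R_th = 14.29/47.62 = 0.3 A, and R_n = R_th = 47.62 Ω

Final answer: I_n = 0.3 A, R_n = 47.62 Ω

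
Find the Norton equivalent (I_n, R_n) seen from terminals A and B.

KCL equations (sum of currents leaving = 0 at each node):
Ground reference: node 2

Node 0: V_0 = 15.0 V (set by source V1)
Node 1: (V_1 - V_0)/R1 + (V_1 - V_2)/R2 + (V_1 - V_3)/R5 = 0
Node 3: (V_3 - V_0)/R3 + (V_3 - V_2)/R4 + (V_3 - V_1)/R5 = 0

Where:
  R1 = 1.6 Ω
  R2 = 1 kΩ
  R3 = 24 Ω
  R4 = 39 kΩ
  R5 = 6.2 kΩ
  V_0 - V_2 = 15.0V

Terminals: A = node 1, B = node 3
Find the Thévenin equivalent first; then I_n = V_th/R_th and R_n = R_th.
Step 1 — V_th is the open-circuit voltage V_A - V_B (nothing connected across the terminals).
Nodal analysis, taking node 2 as the 0 V reference.
Source V1 fixes V_0 = 15 V.
KCL at each unknown node (sum of currents leaving = 0; resistances in Ω):
  Node 1: (V_1 - 15)/1.6 + (V_1 - 0)/1000 + (V_1 - V_3)/6200 = 0
  Node 3: (V_3 - 15)/24 + (V_3 - 0)/39000 + (V_3 - V_1)/6200 = 0
Collecting terms (coefficients in siemens):
  0.6262·V_1 - 0.0001613·V_3 = 9.375
  0.04185·V_3 - 0.0001613·V_1 = 0.625
Determinant D = (0.6262)(0.04185) - (-0.0001613)(-0.0001613) = 0.02621
V_1 = [(9.375)(0.04185) - (-0.0001613)(0.625)]/D = 14.98 V
V_3 = [(0.6262)(0.625) - (9.375)(-0.0001613)]/D = 14.99 V
V_th = V_1 - V_3 = 14.98 - 14.99 = -0.01468 V
Step 2 — R_th: zero the source — replace V1 by a short circuit (node 2 merges into node 0) — and find the resistance seen between A (node 1) and B (node 3).
Reduce the network between node 1 (A) and node 3 (B) by series/parallel combination:
  Rp1 = R1 ‖ R2 (parallel, both between nodes 0 and 1) = 1/(1/1.6 + 1/1000) = 1.597 Ω
  Rp2 = R3 ‖ R4 (parallel, both between nodes 0 and 3) = 1/(1/24 + 1/39000) = 23.99 Ω
  Rs1 = Rp1 + Rp2 (series, joined only at node 0) = 1.597 + 23.99 = 25.58 Ω
  Rp3 = R5 ‖ Rs1 (parallel, both between nodes 1 and 3) = 1/(1/6200 + 1/25.58) = 25.48 Ω
R_th = 25.48 Ω
I_n = V_th/R_th = -0.01468/25.48 = -0.000576 A, and R_n = R_th = 25.48 Ω

Final answer: I_n = -0.000576 A, R_n = 25.48 Ω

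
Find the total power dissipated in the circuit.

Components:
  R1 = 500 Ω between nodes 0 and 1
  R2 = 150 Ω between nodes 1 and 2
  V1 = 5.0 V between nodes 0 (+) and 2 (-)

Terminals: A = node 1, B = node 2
Nodal analysis, taking node 2 as the 0 V reference.
Source V1 fixes V_0 = 5 V.
KCL at each unknown node (sum of currents leaving = 0; resistances in Ω):
  Node 1: (V_1 - 5)/500 + (V_1 - 0)/150 = 0
Collecting terms: 0.008667 × V_1 = 0.01  =>  V_1 = 1.154 V
Power in each resistor, P = (ΔV)²/R:
  P_R1 = (5 - 1.154)²/500 = 0.02959 W
  P_R2 = (1.154 - 0)²/150 = 0.008876 W
P_total = P_R1 + P_R2 = 0.03846 W

Final answer: 0.03846 W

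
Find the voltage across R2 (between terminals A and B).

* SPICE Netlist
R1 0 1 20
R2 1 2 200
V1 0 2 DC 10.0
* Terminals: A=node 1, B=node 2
R1 and R2 are in series across V1 (node 0 → node 1 → node 2), and the output A–B is taken across R2, so this is a voltage divider.
Series current: I = V1/(R1 + R2) = 10/(20 + 200) = 10/220 = 0.04545 A
V_R2 = I × R2 = V1 × R2/(R1 + R2) = 10 × 200/220 = 9.091 V

Final answer: 9.091 V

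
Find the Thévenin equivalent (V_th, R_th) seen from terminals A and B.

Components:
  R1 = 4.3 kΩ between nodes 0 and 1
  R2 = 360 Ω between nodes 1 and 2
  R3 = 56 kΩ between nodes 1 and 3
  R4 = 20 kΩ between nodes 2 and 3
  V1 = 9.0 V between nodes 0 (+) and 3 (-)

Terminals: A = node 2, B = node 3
Step 1 — V_th is the open-circuit voltage V_A - V_B (nothing connected across the terminals).
Nodal analysis, taking node 3 as the 0 V reference.
Source V1 fixes V_0 = 9 V.
KCL at each unknown node (sum of currents leaving = 0; resistances in Ω):
  Node 1: (V_1 - 9)/4300 + (V_1 - V_2)/360 + (V_1 - 0)/56000 = 0
  Node 2: (V_2 - V_1)/360 + (V_2 - 0)/20000 = 0
Collecting terms (coefficients in siemens):
  0.003028·V_1 - 0.002778·V_2 = 0.002093
  0.002828·V_2 - 0.002778·V_1 = 0
Determinant D = (0.003028)(0.002828) - (-0.002778)(-0.002778) = 0.000000847
V_1 = [(0.002093)(0.002828) - (-0.002778)(0)]/D = 6.988 V
V_2 = [(0.003028)(0) - (0.002093)(-0.002778)]/D = 6.864 V
V_th = V_2 - V_3 = 6.864 - 0 = 6.864 V
Step 2 — R_th: zero the source — replace V1 by a short circuit (node 3 merges into node 0) — and find the resistance seen between A (node 2) and B (node 0).
Reduce the network between node 2 (A) and node 0 (B) by series/parallel combination:
  Rp1 = R1 ‖ R3 (parallel, both between nodes 0 and 1) = 1/(1/4300 + 1/56000) = 3993 Ω
  Rs1 = R2 + Rp1 (series, joined only at node 1) = 360 + 3993 = 4353 Ω
  Rp2 = R4 ‖ Rs1 (parallel, both between nodes 0 and 2) = 1/(1/20000 + 1/4353) = 3575 Ω
R_th = 3.575 kΩ

Final answer: V_th = 6.864 V, R_th = 3.575 kΩ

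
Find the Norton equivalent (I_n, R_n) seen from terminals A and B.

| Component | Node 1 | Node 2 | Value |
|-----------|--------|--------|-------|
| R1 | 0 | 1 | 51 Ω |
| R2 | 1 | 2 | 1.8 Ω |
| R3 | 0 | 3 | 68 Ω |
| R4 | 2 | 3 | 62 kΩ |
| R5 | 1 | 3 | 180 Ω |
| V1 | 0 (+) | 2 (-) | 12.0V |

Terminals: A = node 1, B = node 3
Find the Thévenin equivalent first; then I_n = V_th/R_th and R_n = R_th.
Step 1 — V_th is the open-circuit voltage V_A - V_B (nothing connected across the terminals).
Nodal analysis, taking node 2 as the 0 V reference.
Source V1 fixes V_0 = 12 V.
KCL at each unknown node (sum of currents leaving = 0; resistances in Ω):
  Node 1: (V_1 - 12)/51 + (V_1 - 0)/1.8 + (V_1 - V_3)/180 = 0
  Node 3: (V_3 - 12)/68 + (V_3 - 0)/62000 + (V_3 - V_1)/180 = 0
Collecting terms (coefficients in siemens):
  0.5807·V_1 - 0.005556·V_3 = 0.2353
  0.02028·V_3 - 0.005556·V_1 = 0.1765
Determinant D = (0.5807)(0.02028) - (-0.005556)(-0.005556) = 0.01174
V_1 = [(0.2353)(0.02028) - (-0.005556)(0.1765)]/D = 0.4897 V
V_3 = [(0.5807)(0.1765) - (0.2353)(-0.005556)]/D = 8.837 V
V_th = V_1 - V_3 = 0.4897 - 8.837 = -8.347 V
Step 2 — R_th: zero the source — replace V1 by a short circuit (node 2 merges into node 0) — and find the resistance seen between A (node 1) and B (node 3).
Reduce the network between node 1 (A) and node 3 (B) by series/parallel combination:
  Rp1 = R1 ‖ R2 (parallel, both between nodes 0 and 1) = 1/(1/51 + 1/1.8) = 1.739 Ω
  Rp2 = R3 ‖ R4 (parallel, both between nodes 0 and 3) = 1/(1/68 + 1/62000) = 67.93 Ω
  Rs1 = Rp1 + Rp2 (series, joined only at node 0) = 1.739 + 67.93 = 69.66 Ω
  Rp3 = R5 ‖ Rs1 (parallel, both between nodes 1 and 3) = 1/(1/180 + 1/69.66) = 50.23 Ω
R_th = 50.23 Ω
I_n = V_th/R_th = -8.347/50.23 = -0.1662 A, and R_n = R_th = 50.23 Ω

Final answer: I_n = -0.1662 A, R_n = 50.23 Ω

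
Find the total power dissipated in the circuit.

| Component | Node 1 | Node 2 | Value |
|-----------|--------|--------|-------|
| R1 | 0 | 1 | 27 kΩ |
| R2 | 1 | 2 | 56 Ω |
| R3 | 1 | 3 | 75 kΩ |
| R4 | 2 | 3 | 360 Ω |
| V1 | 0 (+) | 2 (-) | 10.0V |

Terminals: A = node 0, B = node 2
Nodal analysis, taking node 2 as the 0 V reference.
Source V1 fixes V_0 = 10 V.
KCL at each unknown node (sum of currents leaving = 0; resistances in Ω):
  Node 1: (V_1 - 10)/27000 + (V_1 - 0)/56 + (V_1 - V_3)/75000 = 0
  Node 3: (V_3 - V_1)/75000 + (V_3 - 0)/360 = 0
Collecting terms (coefficients in siemens):
  0.01791·V_1 - 0.00001333·V_3 = 0.0003704
  0.002791·V_3 - 0.00001333·V_1 = 0
Determinant D = (0.01791)(0.002791) - (-0.00001333)(-0.00001333) = 0.00004998
V_1 = [(0.0003704)(0.002791) - (-0.00001333)(0)]/D = 0.02068 V
V_3 = [(0.01791)(0) - (0.0003704)(-0.00001333)]/D = 0.0000988 V
Power in each resistor, P = (ΔV)²/R:
  P_R1 = (10 - 0.02068)²/27000 = 0.003688 W
  P_R2 = (0.02068 - 0)²/56 = 0.000007639 W
  P_R3 = (0.02068 - 0.0000988)²/75000 = 0.000000005649 W
  P_R4 = (0 - 0.0000988)²/360 = 0.00000000002712 W
P_total = P_R1 + P_R2 + P_R3 + P_R4 = 0.003696 W

Final answer: 0.003696 W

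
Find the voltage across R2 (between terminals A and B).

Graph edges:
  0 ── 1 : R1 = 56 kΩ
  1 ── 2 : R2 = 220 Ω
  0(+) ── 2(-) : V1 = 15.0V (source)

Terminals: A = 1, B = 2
R1 and R2 are in series across V1 (node 0 → node 1 → node 2), and the output A–B is taken across R2, so this is a voltage divider.
Series current: I = V1/(R1 + R2) = 15/(56000 + 220) = 15/56220 = 0.0002668 A
V_R2 = I × R2 = V1 × R2/(R1 + R2) = 15 × 220/56220 = 0.0587 V

Final answer: 0.0587 V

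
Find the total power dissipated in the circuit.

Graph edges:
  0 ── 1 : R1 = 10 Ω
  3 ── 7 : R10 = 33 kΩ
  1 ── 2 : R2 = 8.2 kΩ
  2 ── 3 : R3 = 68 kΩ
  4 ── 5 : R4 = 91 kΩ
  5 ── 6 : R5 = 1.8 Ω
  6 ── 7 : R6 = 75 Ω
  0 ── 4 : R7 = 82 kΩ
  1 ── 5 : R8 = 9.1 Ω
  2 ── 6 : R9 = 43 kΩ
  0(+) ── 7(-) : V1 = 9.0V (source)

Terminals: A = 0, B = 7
Nodal analysis, taking node 7 as the 0 V reference.
Source V1 fixes V_0 = 9 V.
KCL at each unknown node (sum of currents leaving = 0; resistances in Ω):
  Node 1: (V_1 - 9)/10 + (V_1 - V_2)/8200 + (V_1 - V_5)/9.1 = 0
  Node 2: (V_2 - V_1)/8200 + (V_2 - V_3)/68000 + (V_2 - V_6)/43000 = 0
  Node 3: (V_3 - V_2)/68000 + (V_3 - 0)/33000 = 0
  Node 4: (V_4 - V_5)/91000 + (V_4 - 9)/82000 = 0
  Node 5: (V_5 - V_4)/91000 + (V_5 - V_6)/1.8 + (V_5 - V_1)/9.1 = 0
  Node 6: (V_6 - V_5)/1.8 + (V_6 - 0)/75 + (V_6 - V_2)/43000 = 0
Collecting terms (coefficients in siemens):
  0.21·V_1 - 0.000122·V_2 - 0.1099·V_5 = 0.9
  0.0001599·V_2 - 0.000122·V_1 - 0.00001471·V_3 - 0.00002326·V_6 = 0
  0.00004501·V_3 - 0.00001471·V_2 = 0
  0.00002318·V_4 - 0.00001099·V_5 = 0.0001098
  0.6655·V_5 - 0.1099·V_1 - 0.00001099·V_4 - 0.5556·V_6 = 0
  0.5689·V_6 - 0.00002326·V_2 - 0.5556·V_5 = 0
Solving these 6 simultaneous equations (Gaussian elimination) gives:
  V_1 = 8.061 V, V_2 = 7.393 V, V_3 = 2.416 V, V_4 = 8.15 V
  V_5 = 7.207 V, V_6 = 7.038 V
Power in each resistor, P = (ΔV)²/R:
  P_R1 = (9 - 8.061)²/10 = 0.08818 W
  P_R2 = (8.061 - 7.393)²/8200 = 0.0000544 W
  P_R3 = (7.393 - 2.416)²/68000 = 0.0003643 W
  P_R4 = (8.15 - 7.207)²/91000 = 0.000009773 W
  P_R5 = (7.207 - 7.038)²/1.8 = 0.01585 W
  P_R6 = (7.038 - 0)²/75 = 0.6605 W
  P_R7 = (9 - 8.15)²/82000 = 0.000008807 W
  P_R8 = (8.061 - 7.207)²/9.1 = 0.08011 W
  P_R9 = (7.393 - 7.038)²/43000 = 0.000002928 W
  P_R10 = (2.416 - 0)²/33000 = 0.0001768 W
P_total = P_R1 + P_R2 + P_R3 + P_R4 + P_R5 + P_R6 + P_R7 + P_R8 + P_R9 + P_R10 = 0.8452 W

Final answer: 0.8452 W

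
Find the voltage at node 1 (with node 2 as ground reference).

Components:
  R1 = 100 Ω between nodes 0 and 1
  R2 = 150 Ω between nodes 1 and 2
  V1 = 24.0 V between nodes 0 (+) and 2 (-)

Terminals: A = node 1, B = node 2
Nodal analysis, taking node 2 as the 0 V reference.
Source V1 fixes V_0 = 24 V.
KCL at each unknown node (sum of currents leaving = 0; resistances in Ω):
  Node 1: (V_1 - 24)/100 + (V_1 - 0)/150 = 0
Collecting terms: 0.01667 × V_1 = 0.24  =>  V_1 = 14.4 V
The requested potential is V_1 = 14.4 V.

Final answer: V_1 = 14.4 V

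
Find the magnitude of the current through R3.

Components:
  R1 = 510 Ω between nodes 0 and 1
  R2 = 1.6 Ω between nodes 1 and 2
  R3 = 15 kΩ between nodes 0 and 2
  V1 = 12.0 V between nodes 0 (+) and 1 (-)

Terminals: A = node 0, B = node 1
Nodal analysis, taking node 1 as the 0 V reference.
Source V1 fixes V_0 = 12 V.
KCL at each unknown node (sum of currents leaving = 0; resistances in Ω):
  Node 2: (V_2 - 0)/1.6 + (V_2 - 12)/15000 = 0
Collecting terms: 0.6251 × V_2 = 0.0008  =>  V_2 = 0.00128 V
I_R3 = (V_0 - V_2)/R3 = (12 - 0.00128)/15000 = 0.0007999 A
|I_R3| = 0.0007999 A

Final answer: |I_R3| = 0.0007999 A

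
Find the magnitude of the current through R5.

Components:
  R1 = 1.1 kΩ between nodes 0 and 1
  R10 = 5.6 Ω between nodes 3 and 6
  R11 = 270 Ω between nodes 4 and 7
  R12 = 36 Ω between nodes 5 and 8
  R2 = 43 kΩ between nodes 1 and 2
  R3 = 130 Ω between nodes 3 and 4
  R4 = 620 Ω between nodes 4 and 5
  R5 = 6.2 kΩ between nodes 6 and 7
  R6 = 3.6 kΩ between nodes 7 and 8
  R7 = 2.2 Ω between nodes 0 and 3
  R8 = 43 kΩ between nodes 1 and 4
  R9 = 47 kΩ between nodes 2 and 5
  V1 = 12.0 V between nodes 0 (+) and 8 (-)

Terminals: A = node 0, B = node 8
Nodal analysis, taking node 8 as the 0 V reference.
Source V1 fixes V_0 = 12 V.
KCL at each unknown node (sum of currents leaving = 0; resistances in Ω):
  Node 1: (V_1 - 12)/1100 + (V_1 - V_2)/43000 + (V_1 - V_4)/43000 = 0
  Node 2: (V_2 - V_1)/43000 + (V_2 - V_5)/47000 = 0
  Node 3: (V_3 - V_4)/130 + (V_3 - 12)/2.2 + (V_3 - V_6)/5.6 = 0
  Node 4: (V_4 - V_3)/130 + (V_4 - V_5)/620 + (V_4 - V_1)/43000 + (V_4 - V_7)/270 = 0
  Node 5: (V_5 - V_4)/620 + (V_5 - V_2)/47000 + (V_5 - 0)/36 = 0
  Node 6: (V_6 - V_7)/6200 + (V_6 - V_3)/5.6 = 0
  Node 7: (V_7 - V_6)/6200 + (V_7 - 0)/3600 + (V_7 - V_4)/270 = 0
Collecting terms (coefficients in siemens):
  0.0009556·V_1 - 0.00002326·V_2 - 0.00002326·V_4 = 0.01091
  0.00004453·V_2 - 0.00002326·V_1 - 0.00002128·V_5 = 0
  0.6408·V_3 - 0.007692·V_4 - 0.1786·V_6 = 5.455
  0.01303·V_4 - 0.00002326·V_1 - 0.007692·V_3 - 0.001613·V_5 - 0.003704·V_7 = 0
  0.02941·V_5 - 0.00002128·V_2 - 0.001613·V_4 = 0
  0.1787·V_6 - 0.1786·V_3 - 0.0001613·V_7 = 0
  0.004143·V_7 - 0.003704·V_4 - 0.0001613·V_6 = 0
Solving these 7 simultaneous equations (Gaussian elimination) gives:
  V_1 = 11.81 V, V_2 = 6.425 V, V_3 = 11.96 V, V_4 = 9.761 V
  V_5 = 0.5399 V, V_6 = 11.96 V, V_7 = 9.192 V
I_R5 = (V_6 - V_7)/R5 = (11.96 - 9.192)/6200 = 0.0004464 A
|I_R5| = 0.0004464 A

Final answer: |I_R5| = 0.0004464 A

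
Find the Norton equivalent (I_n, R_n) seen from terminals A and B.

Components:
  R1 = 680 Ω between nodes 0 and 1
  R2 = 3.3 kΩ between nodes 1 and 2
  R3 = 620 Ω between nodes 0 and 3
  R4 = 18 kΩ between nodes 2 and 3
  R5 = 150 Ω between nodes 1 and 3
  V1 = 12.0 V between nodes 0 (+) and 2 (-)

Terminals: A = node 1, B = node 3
Find the Thévenin equivalent first; then I_n = V_th/R_th and R_n = R_th.
Step 1 — V_th is the open-circuit voltage V_A - V_B (nothing connected across the terminals).
Nodal analysis, taking node 2 as the 0 V reference.
Source V1 fixes V_0 = 12 V.
KCL at each unknown node (sum of currents leaving = 0; resistances in Ω):
  Node 1: (V_1 - 12)/680 + (V_1 - 0)/3300 + (V_1 - V_3)/150 = 0
  Node 3: (V_3 - 12)/620 + (V_3 - 0)/18000 + (V_3 - V_1)/150 = 0
Collecting terms (coefficients in siemens):
  0.00844·V_1 - 0.006667·V_3 = 0.01765
  0.008335·V_3 - 0.006667·V_1 = 0.01935
Determinant D = (0.00844)(0.008335) - (-0.006667)(-0.006667) = 0.00002591
V_1 = [(0.01765)(0.008335) - (-0.006667)(0.01935)]/D = 10.66 V
V_3 = [(0.00844)(0.01935) - (0.01765)(-0.006667)]/D = 10.85 V
V_th = V_1 - V_3 = 10.66 - 10.85 = -0.1886 V
Step 2 — R_th: zero the source — replace V1 by a short circuit (node 2 merges into node 0) — and find the resistance seen between A (node 1) and B (node 3).
Reduce the network between node 1 (A) and node 3 (B) by series/parallel combination:
  Rp1 = R1 ‖ R2 (parallel, both between nodes 0 and 1) = 1/(1/680 + 1/3300) = 563.8 Ω
  Rp2 = R3 ‖ R4 (parallel, both between nodes 0 and 3) = 1/(1/620 + 1/18000) = 599.4 Ω
  Rs1 = Rp1 + Rp2 (series, joined only at node 0) = 563.8 + 599.4 = 1163 Ω
  Rp3 = R5 ‖ Rs1 (parallel, both between nodes 1 and 3) = 1/(1/150 + 1/1163) = 132.9 Ω
R_th = 132.9 Ω
I_n = V_th/R_th = -0.1886/132.9 = -0.001419 A, and R_n = R_th = 132.9 Ω

Final answer: I_n = -0.001419 A, R_n = 132.9 Ω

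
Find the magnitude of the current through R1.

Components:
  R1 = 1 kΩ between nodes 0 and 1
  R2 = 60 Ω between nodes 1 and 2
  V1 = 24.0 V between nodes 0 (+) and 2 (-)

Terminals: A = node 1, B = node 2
Nodal analysis, taking node 2 as the 0 V reference.
Source V1 fixes V_0 = 24 V.
KCL at each unknown node (sum of currents leaving = 0; resistances in Ω):
  Node 1: (V_1 - 24)/1000 + (V_1 - 0)/60 = 0
Collecting terms: 0.01767 × V_1 = 0.024  =>  V_1 = 1.358 V
I_R1 = (V_0 - V_1)/R1 = (24 - 1.358)/1000 = 0.02264 A
|I_R1| = 0.02264 A

Final answer: |I_R1| = 0.02264 A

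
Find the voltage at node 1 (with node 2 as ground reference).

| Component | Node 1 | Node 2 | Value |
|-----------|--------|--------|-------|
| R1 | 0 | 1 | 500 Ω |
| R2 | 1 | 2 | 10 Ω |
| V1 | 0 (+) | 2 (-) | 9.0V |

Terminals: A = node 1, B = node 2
Nodal analysis, taking node 2 as the 0 V reference.
Source V1 fixes V_0 = 9 V.
KCL at each unknown node (sum of currents leaving = 0; resistances in Ω):
  Node 1: (V_1 - 9)/500 + (V_1 - 0)/10 = 0
Collecting terms: 0.102 × V_1 = 0.018  =>  V_1 = 0.1765 V
The requested potential is V_1 = 0.1765 V.

Final answer: V_1 = 0.1765 V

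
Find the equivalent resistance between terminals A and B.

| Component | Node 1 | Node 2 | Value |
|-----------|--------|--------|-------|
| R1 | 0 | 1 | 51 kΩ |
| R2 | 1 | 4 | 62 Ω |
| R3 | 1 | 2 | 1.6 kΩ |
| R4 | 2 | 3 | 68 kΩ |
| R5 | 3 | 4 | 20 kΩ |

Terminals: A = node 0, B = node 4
Reduce the network between node 0 (A) and node 4 (B) by series/parallel combination:
  Rs1 = R3 + R4 (series, joined only at node 2) = 1600 + 68000 = 69600 Ω
  Rs2 = R5 + Rs1 (series, joined only at node 3) = 20000 + 69600 = 89600 Ω
  Rp1 = R2 ‖ Rs2 (parallel, both between nodes 1 and 4) = 1/(1/62 + 1/89600) = 61.96 Ω
  Rs3 = R1 + Rp1 (series, joined only at node 1) = 51000 + 61.96 = 51060 Ω
R_eq = 51.06 kΩ

Final answer: 51.06 kΩ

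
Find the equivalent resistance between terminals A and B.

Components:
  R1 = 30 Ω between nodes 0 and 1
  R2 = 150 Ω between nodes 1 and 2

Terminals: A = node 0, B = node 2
Reduce the network between node 0 (A) and node 2 (B) by series/parallel combination:
  Rs1 = R1 + R2 (series, joined only at node 1) = 30 + 150 = 180 Ω
R_eq = 180 Ω

Final answer: 180 Ω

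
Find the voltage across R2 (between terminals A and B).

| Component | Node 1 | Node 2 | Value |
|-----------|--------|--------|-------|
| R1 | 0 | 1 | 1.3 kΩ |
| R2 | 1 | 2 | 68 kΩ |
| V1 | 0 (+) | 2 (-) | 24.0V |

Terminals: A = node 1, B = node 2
R1 and R2 are in series across V1 (node 0 → node 1 → node 2), and the output A–B is taken across R2, so this is a voltage divider.
Series current: I = V1/(R1 + R2) = 24/(1300 + 68000) = 24/69300 = 0.0003463 A
V_R2 = I × R2 = V1 × R2/(R1 + R2) = 24 × 68000/69300 = 23.55 V

Final answer: 23.55 V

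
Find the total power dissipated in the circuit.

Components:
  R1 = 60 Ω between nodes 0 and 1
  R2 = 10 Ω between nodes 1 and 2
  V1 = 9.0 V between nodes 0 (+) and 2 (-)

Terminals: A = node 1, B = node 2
Nodal analysis, taking node 2 as the 0 V reference.
Source V1 fixes V_0 = 9 V.
KCL at each unknown node (sum of currents leaving = 0; resistances in Ω):
  Node 1: (V_1 - 9)/60 + (V_1 - 0)/10 = 0
Collecting terms: 0.1167 × V_1 = 0.15  =>  V_1 = 1.286 V
Power in each resistor, P = (ΔV)²/R:
  P_R1 = (9 - 1.286)²/60 = 0.9918 W
  P_R2 = (1.286 - 0)²/10 = 0.1653 W
P_total = P_R1 + P_R2 = 1.157 W

Final answer: 1.157 W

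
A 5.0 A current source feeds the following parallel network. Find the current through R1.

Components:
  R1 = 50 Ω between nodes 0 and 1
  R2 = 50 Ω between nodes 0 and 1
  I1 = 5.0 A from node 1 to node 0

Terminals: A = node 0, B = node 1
All resistors sit directly between nodes 0 and 1, so they are in parallel and share one voltage V; the full source current 5 A splits among them.
1/R_par = 1/50 + 1/50 = 0.04 S  =>  R_par = 25 Ω
V = I × R_par = 5 × 25 = 125 V
I_R1 = V/R1 = 125/50 = 2.5 A

Final answer: 2.5 A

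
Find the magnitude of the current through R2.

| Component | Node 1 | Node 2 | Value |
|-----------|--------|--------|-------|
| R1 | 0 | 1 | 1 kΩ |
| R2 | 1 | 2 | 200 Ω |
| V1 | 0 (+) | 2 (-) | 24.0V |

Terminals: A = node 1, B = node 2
Nodal analysis, taking node 2 as the 0 V reference.
Source V1 fixes V_0 = 24 V.
KCL at each unknown node (sum of currents leaving = 0; resistances in Ω):
  Node 1: (V_1 - 24)/1000 + (V_1 - 0)/200 = 0
Collecting terms: 0.006 × V_1 = 0.024  =>  V_1 = 4 V
I_R2 = (V_1 - V_2)/R2 = (4 - 0)/200 = 0.02 A
|I_R2| = 0.02 A

Final answer: |I_R2| = 0.02 A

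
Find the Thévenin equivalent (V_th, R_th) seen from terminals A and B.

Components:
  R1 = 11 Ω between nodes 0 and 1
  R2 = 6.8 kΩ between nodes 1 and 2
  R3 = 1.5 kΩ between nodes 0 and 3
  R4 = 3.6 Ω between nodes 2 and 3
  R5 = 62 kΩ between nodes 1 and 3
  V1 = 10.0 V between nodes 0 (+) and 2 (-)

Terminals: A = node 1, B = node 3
Step 1 — V_th is the open-circuit voltage V_A - V_B (nothing connected across the terminals).
Nodal analysis, taking node 2 as the 0 V reference.
Source V1 fixes V_0 = 10 V.
KCL at each unknown node (sum of currents leaving = 0; resistances in Ω):
  Node 1: (V_1 - 10)/11 + (V_1 - 0)/6800 + (V_1 - V_3)/62000 = 0
  Node 3: (V_3 - 10)/1500 + (V_3 - 0)/3.6 + (V_3 - V_1)/62000 = 0
Collecting terms (coefficients in siemens):
  0.09107·V_1 - 0.00001613·V_3 = 0.9091
  0.2785·V_3 - 0.00001613·V_1 = 0.006667
Determinant D = (0.09107)(0.2785) - (-0.00001613)(-0.00001613) = 0.02536
V_1 = [(0.9091)(0.2785) - (-0.00001613)(0.006667)]/D = 9.982 V
V_3 = [(0.09107)(0.006667) - (0.9091)(-0.00001613)]/D = 0.02452 V
V_th = V_1 - V_3 = 9.982 - 0.02452 = 9.958 V
Step 2 — R_th: zero the source — replace V1 by a short circuit (node 2 merges into node 0) — and find the resistance seen between A (node 1) and B (node 3).
Reduce the network between node 1 (A) and node 3 (B) by series/parallel combination:
  Rp1 = R1 ‖ R2 (parallel, both between nodes 0 and 1) = 1/(1/11 + 1/6800) = 10.98 Ω
  Rp2 = R3 ‖ R4 (parallel, both between nodes 0 and 3) = 1/(1/1500 + 1/3.6) = 3.591 Ω
  Rs1 = Rp1 + Rp2 (series, joined only at node 0) = 10.98 + 3.591 = 14.57 Ω
  Rp3 = R5 ‖ Rs1 (parallel, both between nodes 1 and 3) = 1/(1/62000 + 1/14.57) = 14.57 Ω
R_th = 14.57 Ω

Final answer: V_th = 9.958 V, R_th = 14.57 Ω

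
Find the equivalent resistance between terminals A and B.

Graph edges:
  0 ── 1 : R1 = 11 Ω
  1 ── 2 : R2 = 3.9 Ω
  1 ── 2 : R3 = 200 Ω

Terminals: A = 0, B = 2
Reduce the network between node 0 (A) and node 2 (B) by series/parallel combination:
  Rp1 = R2 ‖ R3 (parallel, both between nodes 1 and 2) = 1/(1/3.9 + 1/200) = 3.825 Ω
  Rs1 = R1 + Rp1 (series, joined only at node 1) = 11 + 3.825 = 14.83 Ω
R_eq = 14.83 Ω

Final answer: 14.83 Ω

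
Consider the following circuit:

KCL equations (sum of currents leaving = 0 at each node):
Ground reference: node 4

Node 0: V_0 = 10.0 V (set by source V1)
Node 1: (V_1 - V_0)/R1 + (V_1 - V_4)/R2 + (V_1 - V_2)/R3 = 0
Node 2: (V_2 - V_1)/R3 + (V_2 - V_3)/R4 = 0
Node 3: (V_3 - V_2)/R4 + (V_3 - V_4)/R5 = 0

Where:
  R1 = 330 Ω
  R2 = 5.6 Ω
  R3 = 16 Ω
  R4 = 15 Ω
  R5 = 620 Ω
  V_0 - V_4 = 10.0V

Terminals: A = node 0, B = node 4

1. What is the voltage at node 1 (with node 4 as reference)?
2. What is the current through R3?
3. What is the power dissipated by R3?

Nodal analysis, taking node 4 as the 0 V reference.
Source V1 fixes V_0 = 10 V.
KCL at each unknown node (sum of currents leaving = 0; resistances in Ω):
  Node 1: (V_1 - 10)/330 + (V_1 - 0)/5.6 + (V_1 - V_2)/16 = 0
  Node 2: (V_2 - V_1)/16 + (V_2 - V_3)/15 = 0
  Node 3: (V_3 - V_2)/15 + (V_3 - 0)/620 = 0
Collecting terms (coefficients in siemens):
  0.2441·V_1 - 0.0625·V_2 = 0.0303
  0.1292·V_2 - 0.0625·V_1 - 0.06667·V_3 = 0
  0.06828·V_3 - 0.06667·V_2 = 0
Solving these 3 simultaneous equations (Gaussian elimination) gives:
  V_1 = 0.1655 V, V_2 = 0.1614 V, V_3 = 0.1576 V
Part 1:
  Read off the nodal solution: V_1 = 0.1655 V
Part 2:
  I_R3 = (V_1 - V_2)/R3 = (0.1655 - 0.1614)/16 = 0.0002542 A
  Magnitude: I_R3 = 0.0002542 A
Part 3:
  I_R3 = (V_1 - V_2)/R3 = (0.1655 - 0.1614)/16 = 0.0002542 A
  P_R3 = I_R3² × R3 = (0.0002542)² × 16 = 0.000001034 W

Final answers:
1. V_1 = 0.1655 V
2. I_R3 = 0.0002542 A
3. P_R3 = 1.034e-06 W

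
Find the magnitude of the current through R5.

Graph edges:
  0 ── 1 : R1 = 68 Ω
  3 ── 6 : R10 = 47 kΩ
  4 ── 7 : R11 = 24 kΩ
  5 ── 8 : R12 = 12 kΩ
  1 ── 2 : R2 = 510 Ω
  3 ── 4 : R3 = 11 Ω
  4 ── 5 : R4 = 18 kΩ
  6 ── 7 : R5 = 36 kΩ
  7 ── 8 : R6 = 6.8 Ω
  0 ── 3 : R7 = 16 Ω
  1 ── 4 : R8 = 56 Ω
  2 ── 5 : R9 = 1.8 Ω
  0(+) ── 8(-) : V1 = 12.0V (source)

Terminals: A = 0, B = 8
Nodal analysis, taking node 8 as the 0 V reference.
Source V1 fixes V_0 = 12 V.
KCL at each unknown node (sum of currents leaving = 0; resistances in Ω):
  Node 1: (V_1 - 12)/68 + (V_1 - V_2)/510 + (V_1 - V_4)/56 = 0
  Node 2: (V_2 - V_1)/510 + (V_2 - V_5)/1.8 = 0
  Node 3: (V_3 - V_4)/11 + (V_3 - 12)/16 + (V_3 - V_6)/47000 = 0
  Node 4: (V_4 - V_3)/11 + (V_4 - V_5)/18000 + (V_4 - V_1)/56 + (V_4 - V_7)/24000 = 0
  Node 5: (V_5 - V_4)/18000 + (V_5 - V_2)/1.8 + (V_5 - 0)/12000 = 0
  Node 6: (V_6 - V_7)/36000 + (V_6 - V_3)/47000 = 0
  Node 7: (V_7 - V_6)/36000 + (V_7 - 0)/6.8 + (V_7 - V_4)/24000 = 0
Collecting terms (coefficients in siemens):
  0.03452·V_1 - 0.001961·V_2 - 0.01786·V_4 = 0.1765
  0.5575·V_2 - 0.001961·V_1 - 0.5556·V_5 = 0
  0.1534·V_3 - 0.09091·V_4 - 0.00002128·V_6 = 0.75
  0.1089·V_4 - 0.01786·V_1 - 0.09091·V_3 - 0.00005556·V_5 - 0.00004167·V_7 = 0
  0.5557·V_5 - 0.5556·V_2 - 0.00005556·V_4 = 0
  0.00004905·V_6 - 0.00002128·V_3 - 0.00002778·V_7 = 0
  0.1471·V_7 - 0.00004167·V_4 - 0.00002778·V_6 = 0
Solving these 7 simultaneous equations (Gaussian elimination) gives:
  V_1 = 11.96 V, V_2 = 11.48 V, V_3 = 11.98 V, V_4 = 11.98 V
  V_5 = 11.48 V, V_6 = 5.2 V, V_7 = 0.004373 V
I_R5 = (V_6 - V_7)/R5 = (5.2 - 0.004373)/36000 = 0.0001443 A
|I_R5| = 0.0001443 A

Final answer: |I_R5| = 0.0001443 A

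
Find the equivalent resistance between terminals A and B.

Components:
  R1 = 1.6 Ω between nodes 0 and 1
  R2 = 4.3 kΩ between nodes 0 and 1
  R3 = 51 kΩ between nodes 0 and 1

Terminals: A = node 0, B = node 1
Reduce the network between node 0 (A) and node 1 (B) by series/parallel combination:
  Rp1 = R1 ‖ R2 ‖ R3 (parallel, all between nodes 0 and 1) = 1/(1/1.6 + 1/4300 + 1/51000) = 1.599 Ω
R_eq = 1.599 Ω

Final answer: 1.599 Ω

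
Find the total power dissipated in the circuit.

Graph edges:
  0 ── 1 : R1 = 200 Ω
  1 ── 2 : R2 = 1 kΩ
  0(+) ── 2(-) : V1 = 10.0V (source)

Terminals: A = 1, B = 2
Nodal analysis, taking node 2 as the 0 V reference.
Source V1 fixes V_0 = 10 V.
KCL at each unknown node (sum of currents leaving = 0; resistances in Ω):
  Node 1: (V_1 - 10)/200 + (V_1 - 0)/1000 = 0
Collecting terms: 0.006 × V_1 = 0.05  =>  V_1 = 8.333 V
Power in each resistor, P = (ΔV)²/R:
  P_R1 = (10 - 8.333)²/200 = 0.01389 W
  P_R2 = (8.333 - 0)²/1000 = 0.06944 W
P_total = P_R1 + P_R2 = 0.08333 W

Final answer: 0.08333 W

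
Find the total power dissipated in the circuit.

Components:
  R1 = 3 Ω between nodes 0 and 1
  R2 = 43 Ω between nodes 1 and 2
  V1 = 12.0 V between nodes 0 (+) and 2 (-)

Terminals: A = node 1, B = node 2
Nodal analysis, taking node 2 as the 0 V reference.
Source V1 fixes V_0 = 12 V.
KCL at each unknown node (sum of currents leaving = 0; resistances in Ω):
  Node 1: (V_1 - 12)/3 + (V_1 - 0)/43 = 0
Collecting terms: 0.3566 × V_1 = 4  =>  V_1 = 11.22 V
Power in each resistor, P = (ΔV)²/R:
  P_R1 = (12 - 11.22)²/3 = 0.2042 W
  P_R2 = (11.22 - 0)²/43 = 2.926 W
P_total = P_R1 + P_R2 = 3.13 W

Final answer: 3.13 W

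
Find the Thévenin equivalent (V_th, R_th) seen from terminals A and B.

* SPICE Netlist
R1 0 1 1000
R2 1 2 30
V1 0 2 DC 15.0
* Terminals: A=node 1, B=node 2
Step 1 — V_th is the open-circuit voltage V_A - V_B (nothing connected across the terminals).
Nodal analysis, taking node 2 as the 0 V reference.
Source V1 fixes V_0 = 15 V.
KCL at each unknown node (sum of currents leaving = 0; resistances in Ω):
  Node 1: (V_1 - 15)/1000 + (V_1 - 0)/30 = 0
Collecting terms: 0.03433 × V_1 = 0.015  =>  V_1 = 0.4369 V
V_th = V_1 - V_2 = 0.4369 - 0 = 0.4369 V
Step 2 — R_th: zero the source — replace V1 by a short circuit (node 2 merges into node 0) — and find the resistance seen between A (node 1) and B (node 0).
Reduce the network between node 1 (A) and node 0 (B) by series/parallel combination:
  Rp1 = R1 ‖ R2 (parallel, both between nodes 0 and 1) = 1/(1/1000 + 1/30) = 29.13 Ω
R_th = 29.13 Ω

Final answer: V_th = 0.4369 V, R_th = 29.13 Ω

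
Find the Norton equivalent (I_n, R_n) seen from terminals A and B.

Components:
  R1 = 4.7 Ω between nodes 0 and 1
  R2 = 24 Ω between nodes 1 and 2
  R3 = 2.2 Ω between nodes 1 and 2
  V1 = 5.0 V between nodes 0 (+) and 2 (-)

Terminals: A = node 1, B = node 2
Find the Thévenin equivalent first; then I_n = V_th/R_th and R_n = R_th.
Step 1 — V_th is the open-circuit voltage V_A - V_B (nothing connected across the terminals).
Nodal analysis, taking node 2 as the 0 V reference.
Source V1 fixes V_0 = 5 V.
KCL at each unknown node (sum of currents leaving = 0; resistances in Ω):
  Node 1: (V_1 - 5)/4.7 + (V_1 - 0)/24 + (V_1 - 0)/2.2 = 0
Collecting terms: 0.709 × V_1 = 1.064  =>  V_1 = 1.501 V
V_th = V_1 - V_2 = 1.501 - 0 = 1.501 V
Step 2 — R_th: zero the source — replace V1 by a short circuit (node 2 merges into node 0) — and find the resistance seen between A (node 1) and B (node 0).
Reduce the network between node 1 (A) and node 0 (B) by series/parallel combination:
  Rp1 = R1 ‖ R2 ‖ R3 (parallel, all between nodes 0 and 1) = 1/(1/4.7 + 1/24 + 1/2.2) = 1.41 Ω
R_th = 1.41 Ω
I_n = V_th/R_th = 1.501/1.41 = 1.064 A, and R_n = R_th = 1.41 Ω

Final answer: I_n = 1.064 A, R_n = 1.41 Ω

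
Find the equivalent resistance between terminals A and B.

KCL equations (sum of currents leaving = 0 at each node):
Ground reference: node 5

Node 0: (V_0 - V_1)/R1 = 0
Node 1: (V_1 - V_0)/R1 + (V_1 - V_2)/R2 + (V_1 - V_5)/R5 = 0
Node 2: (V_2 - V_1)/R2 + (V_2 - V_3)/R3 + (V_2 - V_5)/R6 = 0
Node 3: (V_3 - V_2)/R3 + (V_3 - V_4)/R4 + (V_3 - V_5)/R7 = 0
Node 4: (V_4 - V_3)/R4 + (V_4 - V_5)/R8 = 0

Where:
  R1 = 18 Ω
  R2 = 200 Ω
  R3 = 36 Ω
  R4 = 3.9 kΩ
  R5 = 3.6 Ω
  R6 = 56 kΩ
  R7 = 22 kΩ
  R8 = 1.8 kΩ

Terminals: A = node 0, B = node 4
The network is not a plain series/parallel combination. Inject a 1 A test current into terminal A (node 0) and return it from terminal B (node 4); then R_eq = V_A / (1 A).
Nodal analysis, taking node 4 as the 0 V reference.
Current source I_test pushes 1 A into node 0 and draws it out of node 4.
KCL at each unknown node (sum of currents leaving = 0; resistances in Ω):
  Node 0: (V_0 - V_1)/18 - 1 = 0
  Node 1: (V_1 - V_0)/18 + (V_1 - V_2)/200 + (V_1 - V_5)/3.6 = 0
  Node 2: (V_2 - V_1)/200 + (V_2 - V_3)/36 + (V_2 - V_5)/56000 = 0
  Node 3: (V_3 - V_2)/36 + (V_3 - 0)/3900 + (V_3 - V_5)/22000 = 0
  Node 5: (V_5 - V_1)/3.6 + (V_5 - V_2)/56000 + (V_5 - V_3)/22000 + (V_5 - 0)/1800 = 0
Collecting terms (coefficients in siemens):
  0.05556·V_0 - 0.05556·V_1 = 1
  0.3383·V_1 - 0.05556·V_0 - 0.005·V_2 - 0.2778·V_5 = 0
  0.0328·V_2 - 0.005·V_1 - 0.02778·V_3 - 0.00001786·V_5 = 0
  0.02808·V_3 - 0.02778·V_2 - 0.00004545·V_5 = 0
  0.2784·V_5 - 0.2778·V_1 - 0.00001786·V_2 - 0.00004545·V_3 = 0
Solving these 5 simultaneous equations (Gaussian elimination) gives:
  V_0 = 1274 V, V_1 = 1256 V, V_2 = 1196 V, V_3 = 1185 V
  V_5 = 1253 V
R_eq = V_0 / 1 A = 1274 Ω = 1.274 kΩ

Final answer: 1.274 kΩ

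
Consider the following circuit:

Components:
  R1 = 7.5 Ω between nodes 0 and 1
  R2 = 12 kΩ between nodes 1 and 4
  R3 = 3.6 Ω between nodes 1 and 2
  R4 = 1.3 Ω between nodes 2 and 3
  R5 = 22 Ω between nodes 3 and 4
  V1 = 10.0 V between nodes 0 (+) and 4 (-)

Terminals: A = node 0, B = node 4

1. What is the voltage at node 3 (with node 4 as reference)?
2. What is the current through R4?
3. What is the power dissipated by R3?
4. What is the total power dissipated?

Nodal analysis, taking node 4 as the 0 V reference.
Source V1 fixes V_0 = 10 V.
KCL at each unknown node (sum of currents leaving = 0; resistances in Ω):
  Node 1: (V_1 - 10)/7.5 + (V_1 - 0)/12000 + (V_1 - V_2)/3.6 = 0
  Node 2: (V_2 - V_1)/3.6 + (V_2 - V_3)/1.3 = 0
  Node 3: (V_3 - V_2)/1.3 + (V_3 - 0)/22 = 0
Collecting terms (coefficients in siemens):
  0.4112·V_1 - 0.2778·V_2 = 1.333
  1.047·V_2 - 0.2778·V_1 - 0.7692·V_3 = 0
  0.8147·V_3 - 0.7692·V_2 = 0
Solving these 3 simultaneous equations (Gaussian elimination) gives:
  V_1 = 7.816 V, V_2 = 6.77 V, V_3 = 6.392 V
Part 1:
  Read off the nodal solution: V_3 = 6.392 V
Part 2:
  I_R4 = (V_2 - V_3)/R4 = (6.77 - 6.392)/1.3 = 0.2906 A
  Magnitude: I_R4 = 0.2906 A
Part 3:
  I_R3 = (V_1 - V_2)/R3 = (7.816 - 6.77)/3.6 = 0.2906 A
  P_R3 = I_R3² × R3 = (0.2906)² × 3.6 = 0.3039 W
Part 4:
  Power in each resistor, P = (ΔV)²/R:
    P_R1 = (10 - 7.816)²/7.5 = 0.636 W
    P_R2 = (7.816 - 0)²/12000 = 0.005091 W
    P_R3 = (7.816 - 6.77)²/3.6 = 0.3039 W
    P_R4 = (6.77 - 6.392)²/1.3 = 0.1097 W
    P_R5 = (6.392 - 0)²/22 = 1.857 W
  P_total = P_R1 + P_R2 + P_R3 + P_R4 + P_R5 = 2.912 W

Final answers:
1. V_3 = 6.392 V
2. I_R4 = 0.2906 A
3. P_R3 = 0.3039 W
4. P_total = 2.912 W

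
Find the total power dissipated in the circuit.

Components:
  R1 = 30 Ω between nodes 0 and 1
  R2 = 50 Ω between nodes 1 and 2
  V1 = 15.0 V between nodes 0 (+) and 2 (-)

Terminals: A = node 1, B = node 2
Nodal analysis, taking node 2 as the 0 V reference.
Source V1 fixes V_0 = 15 V.
KCL at each unknown node (sum of currents leaving = 0; resistances in Ω):
  Node 1: (V_1 - 15)/30 + (V_1 - 0)/50 = 0
Collecting terms: 0.05333 × V_1 = 0.5  =>  V_1 = 9.375 V
Power in each resistor, P = (ΔV)²/R:
  P_R1 = (15 - 9.375)²/30 = 1.055 W
  P_R2 = (9.375 - 0)²/50 = 1.758 W
P_total = P_R1 + P_R2 = 2.812 W

Final answer: 2.812 W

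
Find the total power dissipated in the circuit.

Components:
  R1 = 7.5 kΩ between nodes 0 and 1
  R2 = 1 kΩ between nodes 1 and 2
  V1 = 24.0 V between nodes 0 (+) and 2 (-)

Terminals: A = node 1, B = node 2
Nodal analysis, taking node 2 as the 0 V reference.
Source V1 fixes V_0 = 24 V.
KCL at each unknown node (sum of currents leaving = 0; resistances in Ω):
  Node 1: (V_1 - 24)/7500 + (V_1 - 0)/1000 = 0
Collecting terms: 0.001133 × V_1 = 0.0032  =>  V_1 = 2.824 V
Power in each resistor, P = (ΔV)²/R:
  P_R1 = (24 - 2.824)²/7500 = 0.05979 W
  P_R2 = (2.824 - 0)²/1000 = 0.007972 W
P_total = P_R1 + P_R2 = 0.06776 W

Final answer: 0.06776 W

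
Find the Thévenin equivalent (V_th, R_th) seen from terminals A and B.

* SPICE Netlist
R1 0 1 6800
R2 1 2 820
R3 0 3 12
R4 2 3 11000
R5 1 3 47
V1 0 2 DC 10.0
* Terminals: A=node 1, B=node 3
Step 1 — V_th is the open-circuit voltage V_A - V_B (nothing connected across the terminals).
Nodal analysis, taking node 2 as the 0 V reference.
Source V1 fixes V_0 = 10 V.
KCL at each unknown node (sum of currents leaving = 0; resistances in Ω):
  Node 1: (V_1 - 10)/6800 + (V_1 - 0)/820 + (V_1 - V_3)/47 = 0
  Node 3: (V_3 - 10)/12 + (V_3 - 0)/11000 + (V_3 - V_1)/47 = 0
Collecting terms (coefficients in siemens):
  0.02264·V_1 - 0.02128·V_3 = 0.001471
  0.1047·V_3 - 0.02128·V_1 = 0.8333
Determinant D = (0.02264)(0.1047) - (-0.02128)(-0.02128) = 0.001918
V_1 = [(0.001471)(0.1047) - (-0.02128)(0.8333)]/D = 9.324 V
V_3 = [(0.02264)(0.8333) - (0.001471)(-0.02128)]/D = 9.854 V
V_th = V_1 - V_3 = 9.324 - 9.854 = -0.5298 V
Step 2 — R_th: zero the source — replace V1 by a short circuit (node 2 merges into node 0) — and find the resistance seen between A (node 1) and B (node 3).
Reduce the network between node 1 (A) and node 3 (B) by series/parallel combination:
  Rp1 = R1 ‖ R2 (parallel, both between nodes 0 and 1) = 1/(1/6800 + 1/820) = 731.8 Ω
  Rp2 = R3 ‖ R4 (parallel, both between nodes 0 and 3) = 1/(1/12 + 1/11000) = 11.99 Ω
  Rs1 = Rp1 + Rp2 (series, joined only at node 0) = 731.8 + 11.99 = 743.7 Ω
  Rp3 = R5 ‖ Rs1 (parallel, both between nodes 1 and 3) = 1/(1/47 + 1/743.7) = 44.21 Ω
R_th = 44.21 Ω

Final answer: V_th = -0.5298 V, R_th = 44.21 Ω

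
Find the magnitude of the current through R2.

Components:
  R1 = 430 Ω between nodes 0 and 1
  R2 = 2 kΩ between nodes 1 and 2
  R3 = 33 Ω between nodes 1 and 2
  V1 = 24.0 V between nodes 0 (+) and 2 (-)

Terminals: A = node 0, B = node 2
Nodal analysis, taking node 2 as the 0 V reference.
Source V1 fixes V_0 = 24 V.
KCL at each unknown node (sum of currents leaving = 0; resistances in Ω):
  Node 1: (V_1 - 24)/430 + (V_1 - 0)/2000 + (V_1 - 0)/33 = 0
Collecting terms: 0.03313 × V_1 = 0.05581  =>  V_1 = 1.685 V
I_R2 = (V_1 - V_2)/R2 = (1.685 - 0)/2000 = 0.0008424 A
|I_R2| = 0.0008424 A

Final answer: |I_R2| = 0.0008424 A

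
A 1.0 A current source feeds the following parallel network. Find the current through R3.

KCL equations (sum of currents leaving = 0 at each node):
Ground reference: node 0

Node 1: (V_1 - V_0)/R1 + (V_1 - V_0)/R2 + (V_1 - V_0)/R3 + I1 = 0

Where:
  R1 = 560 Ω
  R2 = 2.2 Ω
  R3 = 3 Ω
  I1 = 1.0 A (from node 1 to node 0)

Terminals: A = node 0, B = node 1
All resistors sit directly between nodes 0 and 1, so they are in parallel and share one voltage V; the full source current 1 A splits among them.
1/R_par = 1/560 + 1/2.2 + 1/3 = 0.7897 S  =>  R_par = 1.266 Ω
V = I × R_par = 1 × 1.266 = 1.266 V
I_R3 = V/R3 = 1.266/3 = 0.4221 A

Final answer: 0.4221 A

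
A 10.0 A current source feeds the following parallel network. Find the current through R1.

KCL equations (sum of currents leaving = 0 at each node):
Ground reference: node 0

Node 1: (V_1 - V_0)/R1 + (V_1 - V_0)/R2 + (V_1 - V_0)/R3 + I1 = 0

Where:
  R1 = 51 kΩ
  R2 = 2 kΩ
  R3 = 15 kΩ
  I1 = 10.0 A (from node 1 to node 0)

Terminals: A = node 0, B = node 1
All resistors sit directly between nodes 0 and 1, so they are in parallel and share one voltage V; the full source current 10 A splits among them.
1/R_par = 1/51000 + 1/2000 + 1/15000 = 0.0005863 S  =>  R_par = 1706 Ω
V = I × R_par = 10 × 1706 = 17060 V
I_R1 = V/R1 = 17060/51000 = 0.3344 A

Final answer: 0.3344 A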